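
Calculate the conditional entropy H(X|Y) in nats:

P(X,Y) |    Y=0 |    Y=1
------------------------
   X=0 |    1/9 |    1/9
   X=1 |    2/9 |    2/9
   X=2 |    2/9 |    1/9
1.0482 nats

Using the chain rule: H(X|Y) = H(X,Y) - H(Y)

First, compute H(X,Y) = 1.7351 nats

Marginal P(Y) = (5/9, 4/9)
H(Y) = 0.6870 nats

H(X|Y) = H(X,Y) - H(Y) = 1.7351 - 0.6870 = 1.0482 nats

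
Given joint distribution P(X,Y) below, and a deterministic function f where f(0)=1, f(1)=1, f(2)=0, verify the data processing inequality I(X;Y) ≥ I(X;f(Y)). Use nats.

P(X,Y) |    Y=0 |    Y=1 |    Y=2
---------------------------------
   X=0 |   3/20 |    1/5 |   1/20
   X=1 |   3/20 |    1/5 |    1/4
I(X;Y) = 0.0526, I(X;f(Y)) = 0.0526, inequality holds: 0.0526 ≥ 0.0526

Data Processing Inequality: For any Markov chain X → Y → Z, we have I(X;Y) ≥ I(X;Z).

Here Z = f(Y) is a deterministic function of Y, forming X → Y → Z.

Original I(X;Y) = 0.0526 nats

After applying f:
P(X,Z) where Z=f(Y):
- P(X,Z=0) = P(X,Y=2)
- P(X,Z=1) = P(X,Y=0) + P(X,Y=1)

I(X;Z) = I(X;f(Y)) = 0.0526 nats

Verification: 0.0526 ≥ 0.0526 ✓

Information cannot be created by processing; the function f can only lose information about X.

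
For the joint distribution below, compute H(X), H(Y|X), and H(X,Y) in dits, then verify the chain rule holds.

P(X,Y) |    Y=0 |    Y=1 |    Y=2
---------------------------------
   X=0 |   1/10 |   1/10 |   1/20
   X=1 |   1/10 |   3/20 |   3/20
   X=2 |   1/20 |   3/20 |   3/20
H(X,Y) = 0.9244, H(X) = 0.4693, H(Y|X) = 0.4552 (all in dits)

Chain rule: H(X,Y) = H(X) + H(Y|X)

Left side — joint entropy directly:
H(X,Y) = -Σ p(x,y) log p(x,y) = 0.9244 dits

Right side — compute H(Y|X) from the conditional distributions:
P(X) = (1/4, 2/5, 7/20), so H(X) = 0.4693 dits
H(Y|X) = Σ_x P(X=x) · H(Y|X=x):
  P(Y|X=0) = (2/5, 2/5, 1/5), H(Y|X=0) = 0.4581, weight P(X=0) = 1/4
  P(Y|X=1) = (1/4, 3/8, 3/8), H(Y|X=1) = 0.4700, weight P(X=1) = 2/5
  P(Y|X=2) = (1/7, 3/7, 3/7), H(Y|X=2) = 0.4361, weight P(X=2) = 7/20
H(Y|X) = 0.4552 dits

H(X) + H(Y|X) = 0.4693 + 0.4552 = 0.9244 dits

Both sides equal 0.9244 dits. ✓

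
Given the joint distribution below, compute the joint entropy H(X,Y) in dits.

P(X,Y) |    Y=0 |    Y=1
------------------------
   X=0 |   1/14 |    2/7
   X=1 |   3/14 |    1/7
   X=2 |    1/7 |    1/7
0.7429 dits

Joint entropy is H(X,Y) = -Σ_{x,y} p(x,y) log p(x,y).

Summing over all non-zero entries:
H(X,Y) = -[1/14·log_10(1/14) + 2/7·log_10(2/7) + 3/14·log_10(3/14) + 1/7·log_10(1/7) + 1/7·log_10(1/7) + 1/7·log_10(1/7)]
H(X,Y) = 0.7429 dits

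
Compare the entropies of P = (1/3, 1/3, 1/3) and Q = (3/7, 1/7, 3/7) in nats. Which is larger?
P

Computing entropies in nats:
H(P) = 1.0986
H(Q) = 1.0042

Distribution P has higher entropy.

Intuition: The distribution closer to uniform (more spread out) has higher entropy.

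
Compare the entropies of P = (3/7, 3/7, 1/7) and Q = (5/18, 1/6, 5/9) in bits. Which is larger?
P

Computing entropies in bits:
H(P) = 1.4488
H(Q) = 1.4153

Distribution P has higher entropy.

Intuition: The distribution closer to uniform (more spread out) has higher entropy.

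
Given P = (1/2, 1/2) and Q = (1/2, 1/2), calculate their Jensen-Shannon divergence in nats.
0.0000 nats

Jensen-Shannon divergence is:
JSD(P||Q) = 0.5 × D_KL(P||M) + 0.5 × D_KL(Q||M)
where M = 0.5 × (P + Q) is the mixture distribution.

M = 0.5 × (1/2, 1/2) + 0.5 × (1/2, 1/2) = (1/2, 1/2)

D_KL(P||M) = 0.0000 nats
D_KL(Q||M) = 0.0000 nats

JSD(P||Q) = 0.5 × 0.0000 + 0.5 × 0.0000 = 0.0000 nats

Unlike KL divergence, JSD is symmetric and bounded: 0 ≤ JSD ≤ log(2).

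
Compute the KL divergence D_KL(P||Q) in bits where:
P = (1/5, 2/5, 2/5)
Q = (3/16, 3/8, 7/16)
0.0042 bits

KL divergence: D_KL(P||Q) = Σ p(x) log(p(x)/q(x))

Computing term by term:
  x=0: 1/5 × log_2[(1/5)/(3/16)] = 1/5 × 0.0931 = 0.0186
  x=1: 2/5 × log_2[(2/5)/(3/8)] = 2/5 × 0.0931 = 0.0372
  x=2: 2/5 × log_2[(2/5)/(7/16)] = 2/5 × -0.1293 = -0.0517

D_KL(P||Q) = 0.0042 bits

Note: KL divergence is always non-negative and equals 0 iff P = Q.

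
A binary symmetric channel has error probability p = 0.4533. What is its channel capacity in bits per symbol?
0.0063 bits

For a binary symmetric channel (BSC) with error probability p:
Capacity C = 1 - H(p) bits per symbol

where H(p) = -p log₂(p) - (1-p) log₂(1-p) is the binary entropy function.

H(0.4533) = 0.9937 bits
C = 1 - 0.9937 = 0.0063 bits per symbol

This means we can reliably transmit up to 0.0063 bits of information per channel use.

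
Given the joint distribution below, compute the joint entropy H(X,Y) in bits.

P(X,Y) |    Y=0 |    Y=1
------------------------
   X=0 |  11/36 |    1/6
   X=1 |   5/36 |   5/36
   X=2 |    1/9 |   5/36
2.4924 bits

Joint entropy is H(X,Y) = -Σ_{x,y} p(x,y) log p(x,y).

Summing over all non-zero entries:
H(X,Y) = -[11/36·log_2(11/36) + 1/6·log_2(1/6) + 5/36·log_2(5/36) + 5/36·log_2(5/36) + 1/9·log_2(1/9) + 5/36·log_2(5/36)]
H(X,Y) = 2.4924 bits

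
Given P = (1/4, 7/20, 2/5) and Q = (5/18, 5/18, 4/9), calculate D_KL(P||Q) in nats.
0.0124 nats

KL divergence: D_KL(P||Q) = Σ p(x) log(p(x)/q(x))

Computing term by term:
  x=0: 1/4 × log_e[(1/4)/(5/18)] = 1/4 × -0.1054 = -0.0263
  x=1: 7/20 × log_e[(7/20)/(5/18)] = 7/20 × 0.2311 = 0.0809
  x=2: 2/5 × log_e[(2/5)/(4/9)] = 2/5 × -0.1054 = -0.0421

D_KL(P||Q) = 0.0124 nats

Note: KL divergence is always non-negative and equals 0 iff P = Q.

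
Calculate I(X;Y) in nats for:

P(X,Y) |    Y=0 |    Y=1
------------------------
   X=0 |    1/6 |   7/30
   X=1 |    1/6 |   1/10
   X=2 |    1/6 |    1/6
0.0140 nats

Mutual information: I(X;Y) = H(X) + H(Y) - H(X,Y)

Marginals:
P(X) = (2/5, 4/15, 1/3), H(X) = 1.0852 nats
P(Y) = (1/2, 1/2), H(Y) = 0.6931 nats

Joint entropy: H(X,Y) = 1.7643 nats

I(X;Y) = 1.0852 + 0.6931 - 1.7643 = 0.0140 nats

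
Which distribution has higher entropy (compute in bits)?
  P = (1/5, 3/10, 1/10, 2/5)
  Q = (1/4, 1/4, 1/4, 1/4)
Q

Computing entropies in bits:
H(P) = 1.8464
H(Q) = 2.0000

Distribution Q has higher entropy.

Intuition: The distribution closer to uniform (more spread out) has higher entropy.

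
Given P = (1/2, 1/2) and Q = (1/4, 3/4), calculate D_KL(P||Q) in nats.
0.1438 nats

KL divergence: D_KL(P||Q) = Σ p(x) log(p(x)/q(x))

Computing term by term:
  x=0: 1/2 × log_e[(1/2)/(1/4)] = 1/2 × 0.6931 = 0.3466
  x=1: 1/2 × log_e[(1/2)/(3/4)] = 1/2 × -0.4055 = -0.2027

D_KL(P||Q) = 0.1438 nats

Note: KL divergence is always non-negative and equals 0 iff P = Q.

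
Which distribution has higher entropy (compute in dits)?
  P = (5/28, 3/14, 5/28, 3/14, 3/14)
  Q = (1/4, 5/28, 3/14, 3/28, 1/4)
P

Computing entropies in dits:
H(P) = 0.6973
H(Q) = 0.6819

Distribution P has higher entropy.

Intuition: The distribution closer to uniform (more spread out) has higher entropy.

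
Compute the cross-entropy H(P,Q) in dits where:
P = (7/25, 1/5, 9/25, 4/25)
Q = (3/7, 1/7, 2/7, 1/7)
0.6031 dits

Cross-entropy: H(P,Q) = -Σ p(x) log q(x)

Alternatively: H(P,Q) = H(P) + D_KL(P||Q)
H(P) = 0.5817 dits
D_KL(P||Q) = 0.0215 dits

H(P,Q) = 0.5817 + 0.0215 = 0.6031 dits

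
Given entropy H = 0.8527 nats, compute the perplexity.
2.3460

Perplexity is e^H (or exp(H) for natural log).

H = 0.8527 nats
Perplexity = e^0.8527 = 2.3460

Interpretation: The model's uncertainty is equivalent to choosing uniformly among 2.3 options.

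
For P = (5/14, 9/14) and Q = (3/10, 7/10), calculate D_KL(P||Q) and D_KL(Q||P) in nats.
D_KL(P||Q) = 0.0075, D_KL(Q||P) = 0.0073

KL divergence is not symmetric: D_KL(P||Q) ≠ D_KL(Q||P) in general.

D_KL(P||Q) = 0.0075 nats
D_KL(Q||P) = 0.0073 nats

No, they are not equal!

This asymmetry is why KL divergence is not a true distance metric.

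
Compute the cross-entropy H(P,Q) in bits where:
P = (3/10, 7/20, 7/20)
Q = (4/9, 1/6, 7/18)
1.7326 bits

Cross-entropy: H(P,Q) = -Σ p(x) log q(x)

Alternatively: H(P,Q) = H(P) + D_KL(P||Q)
H(P) = 1.5813 bits
D_KL(P||Q) = 0.1513 bits

H(P,Q) = 1.5813 + 0.1513 = 1.7326 bits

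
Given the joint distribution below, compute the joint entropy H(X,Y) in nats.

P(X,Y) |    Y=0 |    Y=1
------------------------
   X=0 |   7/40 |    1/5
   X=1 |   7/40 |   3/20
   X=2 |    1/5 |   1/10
1.7686 nats

Joint entropy is H(X,Y) = -Σ_{x,y} p(x,y) log p(x,y).

Summing over all non-zero entries:
H(X,Y) = -[7/40·log_e(7/40) + 1/5·log_e(1/5) + 7/40·log_e(7/40) + 3/20·log_e(3/20) + 1/5·log_e(1/5) + 1/10·log_e(1/10)]
H(X,Y) = 1.7686 nats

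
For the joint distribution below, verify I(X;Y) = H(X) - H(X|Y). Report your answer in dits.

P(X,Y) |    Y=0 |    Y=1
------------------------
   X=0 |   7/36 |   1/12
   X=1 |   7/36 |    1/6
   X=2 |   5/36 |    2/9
I(X;Y) = 0.0139 dits

Mutual information has multiple equivalent forms:
- I(X;Y) = H(X) - H(X|Y)
- I(X;Y) = H(Y) - H(Y|X)
- I(X;Y) = H(X) + H(Y) - H(X,Y)

Computing all quantities:
H(X) = 0.4740, H(Y) = 0.3004, H(X,Y) = 0.7604
H(X|Y) = 0.4601, H(Y|X) = 0.2864

Verification:
H(X) - H(X|Y) = 0.4740 - 0.4601 = 0.0139
H(Y) - H(Y|X) = 0.3004 - 0.2864 = 0.0139
H(X) + H(Y) - H(X,Y) = 0.4740 + 0.3004 - 0.7604 = 0.0139

All forms give I(X;Y) = 0.0139 dits. ✓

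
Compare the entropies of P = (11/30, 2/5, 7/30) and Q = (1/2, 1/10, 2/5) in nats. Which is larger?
P

Computing entropies in nats:
H(P) = 1.0740
H(Q) = 0.9433

Distribution P has higher entropy.

Intuition: The distribution closer to uniform (more spread out) has higher entropy.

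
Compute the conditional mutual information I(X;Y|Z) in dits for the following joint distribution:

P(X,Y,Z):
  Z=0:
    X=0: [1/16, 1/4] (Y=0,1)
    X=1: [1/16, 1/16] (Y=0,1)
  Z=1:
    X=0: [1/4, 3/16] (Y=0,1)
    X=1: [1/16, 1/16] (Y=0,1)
0.0086 dits

Conditional mutual information: I(X;Y|Z) = H(X|Z) + H(Y|Z) - H(X,Y|Z)

H(Z) = 0.2976
H(X,Z) = 0.5407 → H(X|Z) = 0.2431
H(Y,Z) = 0.5791 → H(Y|Z) = 0.2815
H(X,Y,Z) = 0.8136 → H(X,Y|Z) = 0.5160

I(X;Y|Z) = 0.2431 + 0.2815 - 0.5160 = 0.0086 dits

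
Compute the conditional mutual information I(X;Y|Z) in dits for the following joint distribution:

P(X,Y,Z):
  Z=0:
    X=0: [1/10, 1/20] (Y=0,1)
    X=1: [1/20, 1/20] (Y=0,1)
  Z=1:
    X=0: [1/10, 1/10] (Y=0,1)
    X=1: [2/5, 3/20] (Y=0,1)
0.0087 dits

Conditional mutual information: I(X;Y|Z) = H(X|Z) + H(Y|Z) - H(X,Y|Z)

H(Z) = 0.2442
H(X,Z) = 0.5062 → H(X|Z) = 0.2620
H(Y,Z) = 0.5246 → H(Y|Z) = 0.2804
H(X,Y,Z) = 0.7779 → H(X,Y|Z) = 0.5337

I(X;Y|Z) = 0.2620 + 0.2804 - 0.5337 = 0.0087 dits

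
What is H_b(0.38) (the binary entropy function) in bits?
0.9580 bits

The binary entropy function is:
H(p) = -p log(p) - (1-p) log(1-p)

H(0.38) = -0.38 × log_2(0.38) - 0.62 × log_2(0.62)
H(0.38) = 0.9580 bits

Note: Binary entropy is maximized at p=0.5 (H=1 bit) and minimized at p=0 or p=1 (H=0).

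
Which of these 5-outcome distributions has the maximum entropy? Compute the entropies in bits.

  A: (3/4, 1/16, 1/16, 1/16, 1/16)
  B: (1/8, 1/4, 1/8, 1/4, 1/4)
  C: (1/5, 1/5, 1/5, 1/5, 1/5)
C

For a discrete distribution over n outcomes, entropy is maximized by the uniform distribution.

Computing entropies:
H(A) = 1.3113 bits
H(B) = 2.2500 bits
H(C) = 2.3219 bits

The uniform distribution (where all probabilities equal 1/5) achieves the maximum entropy of log_2(5) = 2.3219 bits.

Distribution C has the highest entropy.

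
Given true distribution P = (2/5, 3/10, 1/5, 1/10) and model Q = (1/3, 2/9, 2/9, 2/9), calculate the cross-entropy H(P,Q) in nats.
1.3419 nats

Cross-entropy: H(P,Q) = -Σ p(x) log q(x)

Alternatively: H(P,Q) = H(P) + D_KL(P||Q)
H(P) = 1.2799 nats
D_KL(P||Q) = 0.0620 nats

H(P,Q) = 1.2799 + 0.0620 = 1.3419 nats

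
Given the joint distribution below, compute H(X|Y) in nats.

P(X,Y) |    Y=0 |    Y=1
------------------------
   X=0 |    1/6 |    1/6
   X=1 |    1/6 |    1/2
0.6059 nats

Using the chain rule: H(X|Y) = H(X,Y) - H(Y)

First, compute H(X,Y) = 1.2425 nats

Marginal P(Y) = (1/3, 2/3)
H(Y) = 0.6365 nats

H(X|Y) = H(X,Y) - H(Y) = 1.2425 - 0.6365 = 0.6059 nats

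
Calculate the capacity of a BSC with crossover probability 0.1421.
0.4103 bits

For a binary symmetric channel (BSC) with error probability p:
Capacity C = 1 - H(p) bits per symbol

where H(p) = -p log₂(p) - (1-p) log₂(1-p) is the binary entropy function.

H(0.1421) = 0.5897 bits
C = 1 - 0.5897 = 0.4103 bits per symbol

This means we can reliably transmit up to 0.4103 bits of information per channel use.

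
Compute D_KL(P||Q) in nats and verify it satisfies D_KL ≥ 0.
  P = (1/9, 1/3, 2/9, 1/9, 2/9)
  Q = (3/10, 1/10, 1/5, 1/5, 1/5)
0.2725 nats

KL divergence satisfies the Gibbs inequality: D_KL(P||Q) ≥ 0 for all distributions P, Q.

D_KL(P||Q) = Σ p(x) log(p(x)/q(x))
Term by term:
  x=0: 1/9 × log_e[(1/9)/(3/10)] = -0.1104
  x=1: 1/3 × log_e[(1/3)/(1/10)] = 0.4013
  x=2: 2/9 × log_e[(2/9)/(1/5)] = 0.0234
  x=3: 1/9 × log_e[(1/9)/(1/5)] = -0.0653
  x=4: 2/9 × log_e[(2/9)/(1/5)] = 0.0234
D_KL(P||Q) = 0.2725 nats

D_KL(P||Q) = 0.2725 ≥ 0 ✓

This non-negativity is a fundamental property: relative entropy cannot be negative because it measures how different Q is from P.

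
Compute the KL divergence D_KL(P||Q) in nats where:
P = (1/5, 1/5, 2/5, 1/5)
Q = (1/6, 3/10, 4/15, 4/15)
0.0600 nats

KL divergence: D_KL(P||Q) = Σ p(x) log(p(x)/q(x))

Computing term by term:
  x=0: 1/5 × log_e[(1/5)/(1/6)] = 1/5 × 0.1823 = 0.0365
  x=1: 1/5 × log_e[(1/5)/(3/10)] = 1/5 × -0.4055 = -0.0811
  x=2: 2/5 × log_e[(2/5)/(4/15)] = 2/5 × 0.4055 = 0.1622
  x=3: 1/5 × log_e[(1/5)/(4/15)] = 1/5 × -0.2877 = -0.0575

D_KL(P||Q) = 0.0600 nats

Note: KL divergence is always non-negative and equals 0 iff P = Q.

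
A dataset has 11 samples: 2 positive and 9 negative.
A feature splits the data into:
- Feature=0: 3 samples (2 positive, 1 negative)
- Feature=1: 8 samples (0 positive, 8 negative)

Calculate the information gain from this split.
0.4336 bits

Information Gain = H(Y) - H(Y|Feature)

Before split:
P(positive) = 2/11 = 0.1818
H(Y) = 0.6840 bits

After split:
Feature=0: H = 0.9183 bits (weight = 3/11)
Feature=1: H = 0.0000 bits (weight = 8/11)
H(Y|Feature) = (3/11)×0.9183 + (8/11)×0.0000 = 0.2504 bits

Information Gain = 0.6840 - 0.2504 = 0.4336 bits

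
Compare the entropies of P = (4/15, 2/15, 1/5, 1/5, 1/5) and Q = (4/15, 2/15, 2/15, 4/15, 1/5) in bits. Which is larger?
P

Computing entropies in bits:
H(P) = 2.2892
H(Q) = 2.2566

Distribution P has higher entropy.

Intuition: The distribution closer to uniform (more spread out) has higher entropy.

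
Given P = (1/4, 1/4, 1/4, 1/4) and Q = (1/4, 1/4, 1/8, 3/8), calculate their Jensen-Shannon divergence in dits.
0.0073 dits

Jensen-Shannon divergence is:
JSD(P||Q) = 0.5 × D_KL(P||M) + 0.5 × D_KL(Q||M)
where M = 0.5 × (P + Q) is the mixture distribution.

M = 0.5 × (1/4, 1/4, 1/4, 1/4) + 0.5 × (1/4, 1/4, 1/8, 3/8) = (1/4, 1/4, 3/16, 5/16)

D_KL(P||M) = 0.0070 dits
D_KL(Q||M) = 0.0077 dits

JSD(P||Q) = 0.5 × 0.0070 + 0.5 × 0.0077 = 0.0073 dits

Unlike KL divergence, JSD is symmetric and bounded: 0 ≤ JSD ≤ log(2).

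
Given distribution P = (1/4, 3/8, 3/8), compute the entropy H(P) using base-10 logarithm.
0.4700 dits

Shannon entropy is H(X) = -Σ p(x) log p(x).

For P = (1/4, 3/8, 3/8):
H = -1/4 × log_10(1/4) -3/8 × log_10(3/8) -3/8 × log_10(3/8)
H = 0.4700 dits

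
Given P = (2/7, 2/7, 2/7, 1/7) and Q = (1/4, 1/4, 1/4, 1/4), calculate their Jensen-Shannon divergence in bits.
0.0133 bits

Jensen-Shannon divergence is:
JSD(P||Q) = 0.5 × D_KL(P||M) + 0.5 × D_KL(Q||M)
where M = 0.5 × (P + Q) is the mixture distribution.

M = 0.5 × (2/7, 2/7, 2/7, 1/7) + 0.5 × (1/4, 1/4, 1/4, 1/4) = (0.267857, 0.267857, 0.267857, 0.196429)

D_KL(P||M) = 0.0142 bits
D_KL(Q||M) = 0.0123 bits

JSD(P||Q) = 0.5 × 0.0142 + 0.5 × 0.0123 = 0.0133 bits

Unlike KL divergence, JSD is symmetric and bounded: 0 ≤ JSD ≤ log(2).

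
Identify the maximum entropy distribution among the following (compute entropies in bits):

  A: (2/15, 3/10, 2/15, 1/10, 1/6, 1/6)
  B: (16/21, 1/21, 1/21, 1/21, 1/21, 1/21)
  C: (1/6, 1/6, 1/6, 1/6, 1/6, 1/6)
C

For a discrete distribution over n outcomes, entropy is maximized by the uniform distribution.

Computing entropies:
H(A) = 2.4901 bits
H(B) = 1.3447 bits
H(C) = 2.5850 bits

The uniform distribution (where all probabilities equal 1/6) achieves the maximum entropy of log_2(6) = 2.5850 bits.

Distribution C has the highest entropy.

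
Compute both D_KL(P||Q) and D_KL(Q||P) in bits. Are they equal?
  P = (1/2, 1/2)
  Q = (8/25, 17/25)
D_KL(P||Q) = 0.1001, D_KL(Q||P) = 0.0956

KL divergence is not symmetric: D_KL(P||Q) ≠ D_KL(Q||P) in general.

D_KL(P||Q) = 0.1001 bits
D_KL(Q||P) = 0.0956 bits

No, they are not equal!

This asymmetry is why KL divergence is not a true distance metric.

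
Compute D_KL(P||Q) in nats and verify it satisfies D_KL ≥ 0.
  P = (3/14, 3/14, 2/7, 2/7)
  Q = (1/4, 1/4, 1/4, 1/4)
0.0102 nats

KL divergence satisfies the Gibbs inequality: D_KL(P||Q) ≥ 0 for all distributions P, Q.

D_KL(P||Q) = Σ p(x) log(p(x)/q(x))
Term by term:
  x=0: 3/14 × log_e[(3/14)/(1/4)] = -0.0330
  x=1: 3/14 × log_e[(3/14)/(1/4)] = -0.0330
  x=2: 2/7 × log_e[(2/7)/(1/4)] = 0.0382
  x=3: 2/7 × log_e[(2/7)/(1/4)] = 0.0382
D_KL(P||Q) = 0.0102 nats

D_KL(P||Q) = 0.0102 ≥ 0 ✓

This non-negativity is a fundamental property: relative entropy cannot be negative because it measures how different Q is from P.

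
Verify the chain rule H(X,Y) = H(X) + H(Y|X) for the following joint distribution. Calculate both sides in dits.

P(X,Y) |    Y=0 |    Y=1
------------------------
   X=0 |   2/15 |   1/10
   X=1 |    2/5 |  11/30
H(X,Y) = 0.5356, H(X) = 0.2359, H(Y|X) = 0.2997 (all in dits)

Chain rule: H(X,Y) = H(X) + H(Y|X)

Left side — joint entropy directly:
H(X,Y) = -Σ p(x,y) log p(x,y) = 0.5356 dits

Right side — compute H(Y|X) from the conditional distributions:
P(X) = (7/30, 23/30), so H(X) = 0.2359 dits
H(Y|X) = Σ_x P(X=x) · H(Y|X=x):
  P(Y|X=0) = (4/7, 3/7), H(Y|X=0) = 0.2966, weight P(X=0) = 7/30
  P(Y|X=1) = (12/23, 11/23), H(Y|X=1) = 0.3006, weight P(X=1) = 23/30
H(Y|X) = 0.2997 dits

H(X) + H(Y|X) = 0.2359 + 0.2997 = 0.5356 dits

Both sides equal 0.5356 dits. ✓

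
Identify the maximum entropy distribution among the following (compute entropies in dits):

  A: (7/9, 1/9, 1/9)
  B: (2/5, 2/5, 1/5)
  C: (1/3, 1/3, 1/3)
C

For a discrete distribution over n outcomes, entropy is maximized by the uniform distribution.

Computing entropies:
H(A) = 0.2969 dits
H(B) = 0.4581 dits
H(C) = 0.4771 dits

The uniform distribution (where all probabilities equal 1/3) achieves the maximum entropy of log_10(3) = 0.4771 dits.

Distribution C has the highest entropy.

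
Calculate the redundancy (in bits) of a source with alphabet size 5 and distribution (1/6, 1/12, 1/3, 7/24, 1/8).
0.1706 bits

Redundancy measures how far a source is from maximum entropy:
R = H_max - H(X)

Maximum entropy for 5 symbols: H_max = log_2(5) = 2.3219 bits
Actual entropy: H(X) = 2.1514 bits
Redundancy: R = 2.3219 - 2.1514 = 0.1706 bits

This redundancy represents potential for compression: the source could be compressed by 0.1706 bits per symbol.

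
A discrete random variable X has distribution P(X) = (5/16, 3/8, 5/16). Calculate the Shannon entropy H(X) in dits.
0.4755 dits

Shannon entropy is H(X) = -Σ p(x) log p(x).

For P = (5/16, 3/8, 5/16):
H = -5/16 × log_10(5/16) -3/8 × log_10(3/8) -5/16 × log_10(5/16)
H = 0.4755 dits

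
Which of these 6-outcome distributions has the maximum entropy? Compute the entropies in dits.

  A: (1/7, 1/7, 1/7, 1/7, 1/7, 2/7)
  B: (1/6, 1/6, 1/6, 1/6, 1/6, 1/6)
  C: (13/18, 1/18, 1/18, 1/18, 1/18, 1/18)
B

For a discrete distribution over n outcomes, entropy is maximized by the uniform distribution.

Computing entropies:
H(A) = 0.7591 dits
H(B) = 0.7782 dits
H(C) = 0.4508 dits

The uniform distribution (where all probabilities equal 1/6) achieves the maximum entropy of log_10(6) = 0.7782 dits.

Distribution B has the highest entropy.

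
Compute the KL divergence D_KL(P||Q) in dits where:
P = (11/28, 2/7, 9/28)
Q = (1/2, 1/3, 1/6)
0.0314 dits

KL divergence: D_KL(P||Q) = Σ p(x) log(p(x)/q(x))

Computing term by term:
  x=0: 11/28 × log_10[(11/28)/(1/2)] = 11/28 × -0.1047 = -0.0411
  x=1: 2/7 × log_10[(2/7)/(1/3)] = 2/7 × -0.0669 = -0.0191
  x=2: 9/28 × log_10[(9/28)/(1/6)] = 9/28 × 0.2852 = 0.0917

D_KL(P||Q) = 0.0314 dits

Note: KL divergence is always non-negative and equals 0 iff P = Q.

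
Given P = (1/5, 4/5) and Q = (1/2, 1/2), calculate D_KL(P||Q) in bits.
0.2781 bits

KL divergence: D_KL(P||Q) = Σ p(x) log(p(x)/q(x))

Computing term by term:
  x=0: 1/5 × log_2[(1/5)/(1/2)] = 1/5 × -1.3219 = -0.2644
  x=1: 4/5 × log_2[(4/5)/(1/2)] = 4/5 × 0.6781 = 0.5425

D_KL(P||Q) = 0.2781 bits

Note: KL divergence is always non-negative and equals 0 iff P = Q.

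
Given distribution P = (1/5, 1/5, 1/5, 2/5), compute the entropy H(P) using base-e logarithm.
1.3322 nats

Shannon entropy is H(X) = -Σ p(x) log p(x).

For P = (1/5, 1/5, 1/5, 2/5):
H = -1/5 × log_e(1/5) -1/5 × log_e(1/5) -1/5 × log_e(1/5) -2/5 × log_e(2/5)
H = 1.3322 nats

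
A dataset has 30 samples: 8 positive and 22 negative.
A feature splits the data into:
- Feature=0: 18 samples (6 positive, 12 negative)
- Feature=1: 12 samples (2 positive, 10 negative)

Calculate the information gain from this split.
0.0257 bits

Information Gain = H(Y) - H(Y|Feature)

Before split:
P(positive) = 8/30 = 0.2667
H(Y) = 0.8366 bits

After split:
Feature=0: H = 0.9183 bits (weight = 18/30)
Feature=1: H = 0.6500 bits (weight = 12/30)
H(Y|Feature) = (18/30)×0.9183 + (12/30)×0.6500 = 0.8110 bits

Information Gain = 0.8366 - 0.8110 = 0.0257 bits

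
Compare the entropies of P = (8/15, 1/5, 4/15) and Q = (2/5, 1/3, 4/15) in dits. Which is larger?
Q

Computing entropies in dits:
H(P) = 0.4385
H(Q) = 0.4713

Distribution Q has higher entropy.

Intuition: The distribution closer to uniform (more spread out) has higher entropy.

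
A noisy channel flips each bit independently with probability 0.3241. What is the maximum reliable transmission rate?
0.0912 bits

For a binary symmetric channel (BSC) with error probability p:
Capacity C = 1 - H(p) bits per symbol

where H(p) = -p log₂(p) - (1-p) log₂(1-p) is the binary entropy function.

H(0.3241) = 0.9088 bits
C = 1 - 0.9088 = 0.0912 bits per symbol

This means we can reliably transmit up to 0.0912 bits of information per channel use.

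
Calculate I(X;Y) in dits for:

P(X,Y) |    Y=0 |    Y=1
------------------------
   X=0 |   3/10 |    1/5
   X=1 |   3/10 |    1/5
0.0000 dits

Mutual information: I(X;Y) = H(X) + H(Y) - H(X,Y)

Marginals:
P(X) = (1/2, 1/2), H(X) = 0.3010 dits
P(Y) = (3/5, 2/5), H(Y) = 0.2923 dits

Joint entropy: H(X,Y) = 0.5933 dits

I(X;Y) = 0.3010 + 0.2923 - 0.5933 = 0.0000 dits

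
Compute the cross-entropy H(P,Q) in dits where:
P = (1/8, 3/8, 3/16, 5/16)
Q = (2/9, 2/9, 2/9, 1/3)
0.5982 dits

Cross-entropy: H(P,Q) = -Σ p(x) log q(x)

Alternatively: H(P,Q) = H(P) + D_KL(P||Q)
H(P) = 0.5668 dits
D_KL(P||Q) = 0.0314 dits

H(P,Q) = 0.5668 + 0.0314 = 0.5982 dits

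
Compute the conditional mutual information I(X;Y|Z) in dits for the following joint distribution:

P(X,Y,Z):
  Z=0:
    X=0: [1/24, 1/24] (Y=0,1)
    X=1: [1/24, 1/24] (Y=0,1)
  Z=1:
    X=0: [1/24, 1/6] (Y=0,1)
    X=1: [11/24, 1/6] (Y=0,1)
0.0409 dits

Conditional mutual information: I(X;Y|Z) = H(X|Z) + H(Y|Z) - H(X,Y|Z)

H(Z) = 0.1957
H(X,Z) = 0.4494 → H(X|Z) = 0.2537
H(Y,Z) = 0.4894 → H(Y|Z) = 0.2937
H(X,Y,Z) = 0.7022 → H(X,Y|Z) = 0.5065

I(X;Y|Z) = 0.2537 + 0.2937 - 0.5065 = 0.0409 dits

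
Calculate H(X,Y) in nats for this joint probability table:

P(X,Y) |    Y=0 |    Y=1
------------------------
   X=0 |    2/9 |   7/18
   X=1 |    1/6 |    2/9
1.3344 nats

Joint entropy is H(X,Y) = -Σ_{x,y} p(x,y) log p(x,y).

Summing over all non-zero entries:
H(X,Y) = -[2/9·log_e(2/9) + 7/18·log_e(7/18) + 1/6·log_e(1/6) + 2/9·log_e(2/9)]
H(X,Y) = 1.3344 nats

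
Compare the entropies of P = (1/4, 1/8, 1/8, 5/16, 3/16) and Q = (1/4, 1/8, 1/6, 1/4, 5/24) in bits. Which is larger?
Q

Computing entropies in bits:
H(P) = 2.2272
H(Q) = 2.2773

Distribution Q has higher entropy.

Intuition: The distribution closer to uniform (more spread out) has higher entropy.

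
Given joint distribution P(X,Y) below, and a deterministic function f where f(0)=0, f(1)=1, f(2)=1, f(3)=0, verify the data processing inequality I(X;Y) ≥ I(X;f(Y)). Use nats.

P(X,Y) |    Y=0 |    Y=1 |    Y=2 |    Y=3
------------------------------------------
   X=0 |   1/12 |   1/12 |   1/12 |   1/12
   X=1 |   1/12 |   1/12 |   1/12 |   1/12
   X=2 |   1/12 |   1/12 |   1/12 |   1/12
I(X;Y) = 0.0000, I(X;f(Y)) = 0.0000, inequality holds: 0.0000 ≥ 0.0000

Data Processing Inequality: For any Markov chain X → Y → Z, we have I(X;Y) ≥ I(X;Z).

Here Z = f(Y) is a deterministic function of Y, forming X → Y → Z.

Original I(X;Y) = 0.0000 nats

After applying f:
P(X,Z) where Z=f(Y):
- P(X,Z=0) = P(X,Y=0) + P(X,Y=3)
- P(X,Z=1) = P(X,Y=1) + P(X,Y=2)

I(X;Z) = I(X;f(Y)) = 0.0000 nats

Verification: 0.0000 ≥ 0.0000 ✓

Information cannot be created by processing; the function f can only lose information about X.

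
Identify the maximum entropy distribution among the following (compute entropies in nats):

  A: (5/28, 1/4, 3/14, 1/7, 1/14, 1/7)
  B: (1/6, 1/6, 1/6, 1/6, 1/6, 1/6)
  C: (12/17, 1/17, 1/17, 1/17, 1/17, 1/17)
B

For a discrete distribution over n outcomes, entropy is maximized by the uniform distribution.

Computing entropies:
H(A) = 1.7288 nats
H(B) = 1.7918 nats
H(C) = 1.0792 nats

The uniform distribution (where all probabilities equal 1/6) achieves the maximum entropy of log_e(6) = 1.7918 nats.

Distribution B has the highest entropy.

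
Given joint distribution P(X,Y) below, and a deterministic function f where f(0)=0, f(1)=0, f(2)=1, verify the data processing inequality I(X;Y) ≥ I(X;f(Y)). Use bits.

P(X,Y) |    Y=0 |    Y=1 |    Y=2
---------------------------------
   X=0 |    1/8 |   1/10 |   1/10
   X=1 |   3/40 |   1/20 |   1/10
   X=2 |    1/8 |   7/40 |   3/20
I(X;Y) = 0.0201, I(X;f(Y)) = 0.0084, inequality holds: 0.0201 ≥ 0.0084

Data Processing Inequality: For any Markov chain X → Y → Z, we have I(X;Y) ≥ I(X;Z).

Here Z = f(Y) is a deterministic function of Y, forming X → Y → Z.

Original I(X;Y) = 0.0201 bits

After applying f:
P(X,Z) where Z=f(Y):
- P(X,Z=0) = P(X,Y=0) + P(X,Y=1)
- P(X,Z=1) = P(X,Y=2)

I(X;Z) = I(X;f(Y)) = 0.0084 bits

Verification: 0.0201 ≥ 0.0084 ✓

Information cannot be created by processing; the function f can only lose information about X.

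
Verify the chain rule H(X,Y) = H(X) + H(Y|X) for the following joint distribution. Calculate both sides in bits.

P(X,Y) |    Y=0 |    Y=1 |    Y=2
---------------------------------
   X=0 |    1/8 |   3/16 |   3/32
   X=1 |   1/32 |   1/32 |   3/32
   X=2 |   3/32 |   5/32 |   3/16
H(X,Y) = 2.9721, H(X) = 1.4682, H(Y|X) = 1.5039 (all in bits)

Chain rule: H(X,Y) = H(X) + H(Y|X)

Left side — joint entropy directly:
H(X,Y) = -Σ p(x,y) log p(x,y) = 2.9721 bits

Right side — compute H(Y|X) from the conditional distributions:
P(X) = (13/32, 5/32, 7/16), so H(X) = 1.4682 bits
H(Y|X) = Σ_x P(X=x) · H(Y|X=x):
  P(Y|X=0) = (4/13, 6/13, 3/13), H(Y|X=0) = 1.5262, weight P(X=0) = 13/32
  P(Y|X=1) = (1/5, 1/5, 3/5), H(Y|X=1) = 1.3710, weight P(X=1) = 5/32
  P(Y|X=2) = (3/14, 5/14, 3/7), H(Y|X=2) = 1.5306, weight P(X=2) = 7/16
H(Y|X) = 1.5039 bits

H(X) + H(Y|X) = 1.4682 + 1.5039 = 2.9721 bits

Both sides equal 2.9721 bits. ✓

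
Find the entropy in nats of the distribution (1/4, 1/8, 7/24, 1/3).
1.3321 nats

Shannon entropy is H(X) = -Σ p(x) log p(x).

For P = (1/4, 1/8, 7/24, 1/3):
H = -1/4 × log_e(1/4) -1/8 × log_e(1/8) -7/24 × log_e(7/24) -1/3 × log_e(1/3)
H = 1.3321 nats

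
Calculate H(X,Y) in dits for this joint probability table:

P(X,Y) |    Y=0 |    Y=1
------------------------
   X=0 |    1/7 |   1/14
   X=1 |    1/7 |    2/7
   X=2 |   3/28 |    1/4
0.7332 dits

Joint entropy is H(X,Y) = -Σ_{x,y} p(x,y) log p(x,y).

Summing over all non-zero entries:
H(X,Y) = -[1/7·log_10(1/7) + 1/14·log_10(1/14) + 1/7·log_10(1/7) + 2/7·log_10(2/7) + 3/28·log_10(3/28) + 1/4·log_10(1/4)]
H(X,Y) = 0.7332 dits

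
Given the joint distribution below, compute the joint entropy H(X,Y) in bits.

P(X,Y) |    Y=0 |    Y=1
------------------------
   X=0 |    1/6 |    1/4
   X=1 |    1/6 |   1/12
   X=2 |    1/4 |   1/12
2.4591 bits

Joint entropy is H(X,Y) = -Σ_{x,y} p(x,y) log p(x,y).

Summing over all non-zero entries:
H(X,Y) = -[1/6·log_2(1/6) + 1/4·log_2(1/4) + 1/6·log_2(1/6) + 1/12·log_2(1/12) + 1/4·log_2(1/4) + 1/12·log_2(1/12)]
H(X,Y) = 2.4591 bits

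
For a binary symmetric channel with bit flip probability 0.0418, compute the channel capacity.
0.7495 bits

For a binary symmetric channel (BSC) with error probability p:
Capacity C = 1 - H(p) bits per symbol

where H(p) = -p log₂(p) - (1-p) log₂(1-p) is the binary entropy function.

H(0.0418) = 0.2505 bits
C = 1 - 0.2505 = 0.7495 bits per symbol

This means we can reliably transmit up to 0.7495 bits of information per channel use.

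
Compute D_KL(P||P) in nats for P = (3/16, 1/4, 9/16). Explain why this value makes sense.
0.0000 nats

KL divergence satisfies the Gibbs inequality: D_KL(P||Q) ≥ 0 for all distributions P, Q.

D_KL(P||Q) = Σ p(x) log(p(x)/q(x))
Each term is p(x) × log_e(p(x)/p(x)) = p(x) × log_e(1) = 0, so the sum is 0.
D_KL(P||Q) = 0.0000 nats

When P = Q, the KL divergence is exactly 0, as there is no 'divergence' between identical distributions.

This non-negativity is a fundamental property: relative entropy cannot be negative because it measures how different Q is from P.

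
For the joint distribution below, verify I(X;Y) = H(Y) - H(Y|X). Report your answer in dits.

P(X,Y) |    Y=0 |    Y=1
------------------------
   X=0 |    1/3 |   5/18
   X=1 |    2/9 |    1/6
I(X;Y) = 0.0001 dits

Mutual information has multiple equivalent forms:
- I(X;Y) = H(X) - H(X|Y)
- I(X;Y) = H(Y) - H(Y|X)
- I(X;Y) = H(X) + H(Y) - H(X,Y)

Computing all quantities:
H(X) = 0.2902, H(Y) = 0.2983, H(X,Y) = 0.5884
H(X|Y) = 0.2901, H(Y|X) = 0.2982

Verification:
H(X) - H(X|Y) = 0.2902 - 0.2901 = 0.0001
H(Y) - H(Y|X) = 0.2983 - 0.2982 = 0.0001
H(X) + H(Y) - H(X,Y) = 0.2902 + 0.2983 - 0.5884 = 0.0001

All forms give I(X;Y) = 0.0001 dits. ✓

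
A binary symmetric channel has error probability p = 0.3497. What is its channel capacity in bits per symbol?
0.0662 bits

For a binary symmetric channel (BSC) with error probability p:
Capacity C = 1 - H(p) bits per symbol

where H(p) = -p log₂(p) - (1-p) log₂(1-p) is the binary entropy function.

H(0.3497) = 0.9338 bits
C = 1 - 0.9338 = 0.0662 bits per symbol

This means we can reliably transmit up to 0.0662 bits of information per channel use.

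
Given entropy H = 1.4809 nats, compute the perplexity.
4.3969

Perplexity is e^H (or exp(H) for natural log).

H = 1.4809 nats
Perplexity = e^1.4809 = 4.3969

Interpretation: The model's uncertainty is equivalent to choosing uniformly among 4.4 options.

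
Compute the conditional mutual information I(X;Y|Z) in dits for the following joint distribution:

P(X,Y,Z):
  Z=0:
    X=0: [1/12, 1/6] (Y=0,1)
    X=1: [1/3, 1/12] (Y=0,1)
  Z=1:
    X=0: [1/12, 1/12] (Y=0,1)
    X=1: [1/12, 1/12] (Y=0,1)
0.0319 dits

Conditional mutual information: I(X;Y|Z) = H(X|Z) + H(Y|Z) - H(X,Y|Z)

H(Z) = 0.2764
H(X,Z) = 0.5683 → H(X|Z) = 0.2919
H(Y,Z) = 0.5683 → H(Y|Z) = 0.2919
H(X,Y,Z) = 0.8283 → H(X,Y|Z) = 0.5519

I(X;Y|Z) = 0.2919 + 0.2919 - 0.5519 = 0.0319 dits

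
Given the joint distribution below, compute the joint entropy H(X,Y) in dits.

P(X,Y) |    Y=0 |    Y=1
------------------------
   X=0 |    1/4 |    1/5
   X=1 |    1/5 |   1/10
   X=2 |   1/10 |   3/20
0.7537 dits

Joint entropy is H(X,Y) = -Σ_{x,y} p(x,y) log p(x,y).

Summing over all non-zero entries:
H(X,Y) = -[1/4·log_10(1/4) + 1/5·log_10(1/5) + 1/5·log_10(1/5) + 1/10·log_10(1/10) + 1/10·log_10(1/10) + 3/20·log_10(3/20)]
H(X,Y) = 0.7537 dits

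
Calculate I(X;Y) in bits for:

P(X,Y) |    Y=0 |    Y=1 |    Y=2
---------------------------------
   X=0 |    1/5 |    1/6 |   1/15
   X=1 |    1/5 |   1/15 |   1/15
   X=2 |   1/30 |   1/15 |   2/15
0.1408 bits

Mutual information: I(X;Y) = H(X) + H(Y) - H(X,Y)

Marginals:
P(X) = (13/30, 1/3, 7/30), H(X) = 1.5410 bits
P(Y) = (13/30, 3/10, 4/15), H(Y) = 1.5524 bits

Joint entropy: H(X,Y) = 2.9526 bits

I(X;Y) = 1.5410 + 1.5524 - 2.9526 = 0.1408 bits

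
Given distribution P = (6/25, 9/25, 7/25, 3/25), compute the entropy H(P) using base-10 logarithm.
0.5738 dits

Shannon entropy is H(X) = -Σ p(x) log p(x).

For P = (6/25, 9/25, 7/25, 3/25):
H = -6/25 × log_10(6/25) -9/25 × log_10(9/25) -7/25 × log_10(7/25) -3/25 × log_10(3/25)
H = 0.5738 dits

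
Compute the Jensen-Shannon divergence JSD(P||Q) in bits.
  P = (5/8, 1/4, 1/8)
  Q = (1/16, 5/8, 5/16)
0.2825 bits

Jensen-Shannon divergence is:
JSD(P||Q) = 0.5 × D_KL(P||M) + 0.5 × D_KL(Q||M)
where M = 0.5 × (P + Q) is the mixture distribution.

M = 0.5 × (5/8, 1/4, 1/8) + 0.5 × (1/16, 5/8, 5/16) = (11/32, 7/16, 7/32)

D_KL(P||M) = 0.2363 bits
D_KL(Q||M) = 0.3287 bits

JSD(P||Q) = 0.5 × 0.2363 + 0.5 × 0.3287 = 0.2825 bits

Unlike KL divergence, JSD is symmetric and bounded: 0 ≤ JSD ≤ log(2).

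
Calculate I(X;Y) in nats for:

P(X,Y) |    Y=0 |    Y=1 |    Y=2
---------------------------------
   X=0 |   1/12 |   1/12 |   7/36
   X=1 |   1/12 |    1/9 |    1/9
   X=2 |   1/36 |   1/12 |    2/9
0.0390 nats

Mutual information: I(X;Y) = H(X) + H(Y) - H(X,Y)

Marginals:
P(X) = (13/36, 11/36, 1/3), H(X) = 1.0963 nats
P(Y) = (7/36, 5/18, 19/36), H(Y) = 1.0115 nats

Joint entropy: H(X,Y) = 2.0688 nats

I(X;Y) = 1.0963 + 1.0115 - 2.0688 = 0.0390 nats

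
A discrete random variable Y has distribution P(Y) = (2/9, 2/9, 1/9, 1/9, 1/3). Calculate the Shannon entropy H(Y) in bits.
2.1972 bits

Shannon entropy is H(X) = -Σ p(x) log p(x).

For P = (2/9, 2/9, 1/9, 1/9, 1/3):
H = -2/9 × log_2(2/9) -2/9 × log_2(2/9) -1/9 × log_2(1/9) -1/9 × log_2(1/9) -1/3 × log_2(1/3)
H = 2.1972 bits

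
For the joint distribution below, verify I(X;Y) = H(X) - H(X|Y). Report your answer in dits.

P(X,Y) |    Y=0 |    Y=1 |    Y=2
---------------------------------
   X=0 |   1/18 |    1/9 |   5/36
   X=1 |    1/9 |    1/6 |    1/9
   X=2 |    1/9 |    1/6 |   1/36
I(X;Y) = 0.0242 dits

Mutual information has multiple equivalent forms:
- I(X;Y) = H(X) - H(X|Y)
- I(X;Y) = H(Y) - H(Y|X)
- I(X;Y) = H(X) + H(Y) - H(X,Y)

Computing all quantities:
H(X) = 0.4742, H(Y) = 0.4656, H(X,Y) = 0.9155
H(X|Y) = 0.4500, H(Y|X) = 0.4414

Verification:
H(X) - H(X|Y) = 0.4742 - 0.4500 = 0.0242
H(Y) - H(Y|X) = 0.4656 - 0.4414 = 0.0242
H(X) + H(Y) - H(X,Y) = 0.4742 + 0.4656 - 0.9155 = 0.0242

All forms give I(X;Y) = 0.0242 dits. ✓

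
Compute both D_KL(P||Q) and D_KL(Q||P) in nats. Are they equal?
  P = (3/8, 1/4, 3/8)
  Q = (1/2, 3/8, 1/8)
D_KL(P||Q) = 0.2027, D_KL(Q||P) = 0.1586

KL divergence is not symmetric: D_KL(P||Q) ≠ D_KL(Q||P) in general.

D_KL(P||Q) = 0.2027 nats
D_KL(Q||P) = 0.1586 nats

No, they are not equal!

This asymmetry is why KL divergence is not a true distance metric.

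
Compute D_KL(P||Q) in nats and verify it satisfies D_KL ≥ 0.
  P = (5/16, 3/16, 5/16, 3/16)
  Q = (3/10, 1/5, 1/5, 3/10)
0.0520 nats

KL divergence satisfies the Gibbs inequality: D_KL(P||Q) ≥ 0 for all distributions P, Q.

D_KL(P||Q) = Σ p(x) log(p(x)/q(x))
Term by term:
  x=0: 5/16 × log_e[(5/16)/(3/10)] = 0.0128
  x=1: 3/16 × log_e[(3/16)/(1/5)] = -0.0121
  x=2: 5/16 × log_e[(5/16)/(1/5)] = 0.1395
  x=3: 3/16 × log_e[(3/16)/(3/10)] = -0.0881
D_KL(P||Q) = 0.0520 nats

D_KL(P||Q) = 0.0520 ≥ 0 ✓

This non-negativity is a fundamental property: relative entropy cannot be negative because it measures how different Q is from P.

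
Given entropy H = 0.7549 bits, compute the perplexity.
1.6875

Perplexity is 2^H (or exp(H) for natural log).

H = 0.7549 bits
Perplexity = 2^0.7549 = 1.6875

Interpretation: The model's uncertainty is equivalent to choosing uniformly among 1.7 options.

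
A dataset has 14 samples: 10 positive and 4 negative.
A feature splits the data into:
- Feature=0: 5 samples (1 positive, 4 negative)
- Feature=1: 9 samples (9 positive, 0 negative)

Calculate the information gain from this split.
0.6053 bits

Information Gain = H(Y) - H(Y|Feature)

Before split:
P(positive) = 10/14 = 0.7143
H(Y) = 0.8631 bits

After split:
Feature=0: H = 0.7219 bits (weight = 5/14)
Feature=1: H = 0.0000 bits (weight = 9/14)
H(Y|Feature) = (5/14)×0.7219 + (9/14)×0.0000 = 0.2578 bits

Information Gain = 0.8631 - 0.2578 = 0.6053 bits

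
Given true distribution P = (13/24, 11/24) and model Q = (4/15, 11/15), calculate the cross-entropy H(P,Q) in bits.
1.2380 bits

Cross-entropy: H(P,Q) = -Σ p(x) log q(x)

Alternatively: H(P,Q) = H(P) + D_KL(P||Q)
H(P) = 0.9950 bits
D_KL(P||Q) = 0.2430 bits

H(P,Q) = 0.9950 + 0.2430 = 1.2380 bits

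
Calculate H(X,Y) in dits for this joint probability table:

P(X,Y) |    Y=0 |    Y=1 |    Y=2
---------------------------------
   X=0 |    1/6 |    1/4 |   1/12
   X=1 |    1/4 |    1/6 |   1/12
0.7403 dits

Joint entropy is H(X,Y) = -Σ_{x,y} p(x,y) log p(x,y).

Summing over all non-zero entries:
H(X,Y) = -[1/6·log_10(1/6) + 1/4·log_10(1/4) + 1/12·log_10(1/12) + 1/4·log_10(1/4) + 1/6·log_10(1/6) + 1/12·log_10(1/12)]
H(X,Y) = 0.7403 dits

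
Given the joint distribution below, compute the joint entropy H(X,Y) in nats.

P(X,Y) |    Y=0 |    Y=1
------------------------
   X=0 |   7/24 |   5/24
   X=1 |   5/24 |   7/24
1.3723 nats

Joint entropy is H(X,Y) = -Σ_{x,y} p(x,y) log p(x,y).

Summing over all non-zero entries:
H(X,Y) = -[7/24·log_e(7/24) + 5/24·log_e(5/24) + 5/24·log_e(5/24) + 7/24·log_e(7/24)]
H(X,Y) = 1.3723 nats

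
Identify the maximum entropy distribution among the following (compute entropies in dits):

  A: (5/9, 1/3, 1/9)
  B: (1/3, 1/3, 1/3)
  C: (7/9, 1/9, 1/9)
B

For a discrete distribution over n outcomes, entropy is maximized by the uniform distribution.

Computing entropies:
H(A) = 0.4069 dits
H(B) = 0.4771 dits
H(C) = 0.2969 dits

The uniform distribution (where all probabilities equal 1/3) achieves the maximum entropy of log_10(3) = 0.4771 dits.

Distribution B has the highest entropy.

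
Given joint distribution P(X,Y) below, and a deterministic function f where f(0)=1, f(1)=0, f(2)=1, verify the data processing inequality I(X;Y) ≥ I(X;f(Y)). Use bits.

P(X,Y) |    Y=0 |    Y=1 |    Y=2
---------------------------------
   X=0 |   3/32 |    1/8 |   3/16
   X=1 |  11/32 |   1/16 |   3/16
I(X;Y) = 0.0994, I(X;f(Y)) = 0.0462, inequality holds: 0.0994 ≥ 0.0462

Data Processing Inequality: For any Markov chain X → Y → Z, we have I(X;Y) ≥ I(X;Z).

Here Z = f(Y) is a deterministic function of Y, forming X → Y → Z.

Original I(X;Y) = 0.0994 bits

After applying f:
P(X,Z) where Z=f(Y):
- P(X,Z=0) = P(X,Y=1)
- P(X,Z=1) = P(X,Y=0) + P(X,Y=2)

I(X;Z) = I(X;f(Y)) = 0.0462 bits

Verification: 0.0994 ≥ 0.0462 ✓

Information cannot be created by processing; the function f can only lose information about X.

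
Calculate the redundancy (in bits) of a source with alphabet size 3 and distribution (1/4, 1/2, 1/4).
0.0850 bits

Redundancy measures how far a source is from maximum entropy:
R = H_max - H(X)

Maximum entropy for 3 symbols: H_max = log_2(3) = 1.5850 bits
Actual entropy: H(X) = 1.5000 bits
Redundancy: R = 1.5850 - 1.5000 = 0.0850 bits

This redundancy represents potential for compression: the source could be compressed by 0.0850 bits per symbol.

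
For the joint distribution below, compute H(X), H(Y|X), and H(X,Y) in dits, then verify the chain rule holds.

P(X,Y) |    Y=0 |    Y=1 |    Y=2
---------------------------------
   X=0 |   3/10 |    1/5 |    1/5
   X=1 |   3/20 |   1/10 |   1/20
H(X,Y) = 0.7251, H(X) = 0.2653, H(Y|X) = 0.4598 (all in dits)

Chain rule: H(X,Y) = H(X) + H(Y|X)

Left side — joint entropy directly:
H(X,Y) = -Σ p(x,y) log p(x,y) = 0.7251 dits

Right side — compute H(Y|X) from the conditional distributions:
P(X) = (7/10, 3/10), so H(X) = 0.2653 dits
H(Y|X) = Σ_x P(X=x) · H(Y|X=x):
  P(Y|X=0) = (3/7, 2/7, 2/7), H(Y|X=0) = 0.4686, weight P(X=0) = 7/10
  P(Y|X=1) = (1/2, 1/3, 1/6), H(Y|X=1) = 0.4392, weight P(X=1) = 3/10
H(Y|X) = 0.4598 dits

H(X) + H(Y|X) = 0.2653 + 0.4598 = 0.7251 dits

Both sides equal 0.7251 dits. ✓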